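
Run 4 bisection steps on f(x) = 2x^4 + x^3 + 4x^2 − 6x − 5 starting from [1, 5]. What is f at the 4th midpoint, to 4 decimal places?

x = 3 gives f = 202, positive; keep [1, 3]
x = 2 gives f = 39, positive; keep [1, 2]
x = 1.5 gives f = 8.5, positive; keep [1, 1.5]
x = 1.25 gives f = 0.5859, positive; keep [1, 1.25]

0.5859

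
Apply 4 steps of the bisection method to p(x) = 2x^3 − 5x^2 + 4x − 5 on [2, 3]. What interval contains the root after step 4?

[2.0625, 2.125]

p(2.5) = 5 > 0, so the root lies in [2, 2.5]
p(2.25) = 1.46875 > 0, so the root lies in [2, 2.25]
p(2.125) = 0.113281 > 0, so the root lies in [2, 2.125]
p(2.0625) = -0.4722 < 0, so the root lies in [2.0625, 2.125]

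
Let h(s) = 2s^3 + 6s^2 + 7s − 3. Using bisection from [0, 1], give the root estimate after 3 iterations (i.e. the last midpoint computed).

s = 0.5 gives h = 2.25, positive; keep [0, 0.5]
s = 0.25 gives h = -0.84375, negative; keep [0.25, 0.5]
s = 0.375 gives h = 0.574219, positive; keep [0.25, 0.375]

0.375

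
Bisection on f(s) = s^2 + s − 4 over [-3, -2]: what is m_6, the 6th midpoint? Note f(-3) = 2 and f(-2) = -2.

f(-2.5) = -0.25 < 0, so the root lies in [-3, -2.5]
f(-2.75) = 0.8125 > 0, so the root lies in [-2.75, -2.5]
f(-2.625) = 0.265625 > 0, so the root lies in [-2.625, -2.5]
f(-2.5625) = 0.0039 > 0, so the root lies in [-2.5625, -2.5]
f(-2.53125) = -0.124 < 0, so the root lies in [-2.5625, -2.53125]
f(-2.546875) = -0.0603 < 0, so the root lies in [-2.5625, -2.546875]

-2.546875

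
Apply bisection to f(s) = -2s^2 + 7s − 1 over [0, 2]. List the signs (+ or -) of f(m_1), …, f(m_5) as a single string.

+++-+

midpoint 1: f = 4 > 0 → [0, 1]
midpoint 0.5: f = 2 > 0 → [0, 0.5]
midpoint 0.25: f = 0.625 > 0 → [0, 0.25]
midpoint 0.125: f = -0.1562 < 0 → [0.125, 0.25]
midpoint 0.1875: f = 0.2422 > 0 → [0.125, 0.1875]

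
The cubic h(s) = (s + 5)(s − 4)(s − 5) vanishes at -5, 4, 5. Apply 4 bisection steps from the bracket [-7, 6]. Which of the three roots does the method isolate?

midpoint -0.5: h = 111.375 > 0 → [-7, -0.5]
midpoint -3.75: h = 84.765625 > 0 → [-7, -3.75]
midpoint -5.375: h = -36.474609 < 0 → [-5.375, -3.75]
midpoint -4.5625: h = 35.822 > 0 → [-5.375, -4.5625]

-5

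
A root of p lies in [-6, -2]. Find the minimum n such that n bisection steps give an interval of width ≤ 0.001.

Width after n steps is 4/2^n. Need 2^n ≥ 4/0.001 = 4000.
2^11 = 2048 < 4000 ≤ 2^12 = 4096, so n = 12.

12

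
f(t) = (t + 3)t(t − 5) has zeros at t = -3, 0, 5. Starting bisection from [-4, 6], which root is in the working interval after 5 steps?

midpoint 1: f = -16 < 0 → [1, 6]
midpoint 3.5: f = -34.125 < 0 → [3.5, 6]
midpoint 4.75: f = -9.203125 < 0 → [4.75, 6]
midpoint 5.375: f = 16.8809 > 0 → [4.75, 5.375]
midpoint 5.0625: f = 2.551 > 0 → [4.75, 5.0625]

5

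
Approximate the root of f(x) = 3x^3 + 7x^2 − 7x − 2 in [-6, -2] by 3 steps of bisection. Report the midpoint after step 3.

x = -4 gives f = -54, negative; keep [-4, -2]
x = -3 gives f = 1, positive; keep [-4, -3]
x = -3.5 gives f = -20.375, negative; keep [-3.5, -3]

-3.5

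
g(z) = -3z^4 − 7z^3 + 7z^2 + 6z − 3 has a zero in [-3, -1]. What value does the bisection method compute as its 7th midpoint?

-2.859375

g(-2) = 21 > 0, so the root lies in [-3, -2]
g(-2.5) = 17.9375 > 0, so the root lies in [-3, -2.5]
g(-2.75) = 7.441406 > 0, so the root lies in [-3, -2.75]
g(-2.875) = -1.0066 < 0, so the root lies in [-2.875, -2.75]
g(-2.8125) = 3.5156 > 0, so the root lies in [-2.875, -2.8125]
g(-2.84375) = 1.3315 > 0, so the root lies in [-2.875, -2.84375]
g(-2.859375) = 0.182 > 0, so the root lies in [-2.875, -2.859375]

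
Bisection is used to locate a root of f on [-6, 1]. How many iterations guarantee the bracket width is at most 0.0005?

Width after n steps is 7/2^n. Need 2^n ≥ 7/0.0005 = 14000.
2^13 = 8192 < 14000 ≤ 2^14 = 16384, so n = 14.

14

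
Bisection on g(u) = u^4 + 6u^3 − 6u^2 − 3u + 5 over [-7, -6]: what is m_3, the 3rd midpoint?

-6.875

m = -6.5, g(m) = -91.6875 (−); new bracket [-7, -6.5]
m = -6.75, g(m) = -17.464844 (−); new bracket [-7, -6.75]
m = -6.875, g(m) = 26.363525 (+); new bracket [-6.875, -6.75]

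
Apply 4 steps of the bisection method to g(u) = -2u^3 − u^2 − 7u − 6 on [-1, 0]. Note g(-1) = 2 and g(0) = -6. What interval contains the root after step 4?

[-0.8125, -0.75]

m = -0.5, g(m) = -2.5 (−); new bracket [-1, -0.5]
m = -0.75, g(m) = -0.46875 (−); new bracket [-1, -0.75]
m = -0.875, g(m) = 0.699219 (+); new bracket [-0.875, -0.75]
m = -0.8125, g(m) = 0.1001 (+); new bracket [-0.8125, -0.75]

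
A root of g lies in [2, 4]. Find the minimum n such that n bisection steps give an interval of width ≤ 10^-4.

Width after n steps is 2/2^n. Need 2^n ≥ 2/10^-4 = 20000.
2^14 = 16384 < 20000 ≤ 2^15 = 32768, so n = 15.

15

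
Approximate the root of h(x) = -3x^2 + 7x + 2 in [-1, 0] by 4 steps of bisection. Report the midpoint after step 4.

-0.3125

x = -0.5 gives h = -2.25, negative; keep [-0.5, 0]
x = -0.25 gives h = 0.0625, positive; keep [-0.5, -0.25]
x = -0.375 gives h = -1.046875, negative; keep [-0.375, -0.25]
x = -0.3125 gives h = -0.4805, negative; keep [-0.3125, -0.25]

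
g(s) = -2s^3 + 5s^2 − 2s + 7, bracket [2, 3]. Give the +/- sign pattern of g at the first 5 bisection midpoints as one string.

+-+--

g(2.5) = 2 > 0, so the root lies in [2.5, 3]
g(2.75) = -2.28125 < 0, so the root lies in [2.5, 2.75]
g(2.625) = 0.027344 > 0, so the root lies in [2.625, 2.75]
g(2.6875) = -1.0835 < 0, so the root lies in [2.625, 2.6875]
g(2.65625) = -0.5174 < 0, so the root lies in [2.625, 2.65625]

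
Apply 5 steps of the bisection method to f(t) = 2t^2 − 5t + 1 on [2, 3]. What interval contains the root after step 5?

[2.25, 2.28125]

t = 2.5 gives f = 1, positive; keep [2, 2.5]
t = 2.25 gives f = -0.125, negative; keep [2.25, 2.5]
t = 2.375 gives f = 0.40625, positive; keep [2.25, 2.375]
t = 2.3125 gives f = 0.1328, positive; keep [2.25, 2.3125]
t = 2.28125 gives f = 0.002, positive; keep [2.25, 2.28125]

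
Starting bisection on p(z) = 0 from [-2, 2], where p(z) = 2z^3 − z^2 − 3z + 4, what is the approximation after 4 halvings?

-1.25

m = 0, p(m) = 4 (+); new bracket [-2, 0]
m = -1, p(m) = 4 (+); new bracket [-2, -1]
m = -1.5, p(m) = -0.5 (−); new bracket [-1.5, -1]
m = -1.25, p(m) = 2.2812 (+); new bracket [-1.5, -1.25]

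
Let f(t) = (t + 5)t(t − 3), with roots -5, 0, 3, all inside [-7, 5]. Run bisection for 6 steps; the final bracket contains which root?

f(-1) = 16 > 0, so the root lies in [-7, -1]
f(-4) = 28 > 0, so the root lies in [-7, -4]
f(-5.5) = -23.375 < 0, so the root lies in [-5.5, -4]
f(-4.75) = 9.2031 > 0, so the root lies in [-5.5, -4.75]
f(-5.125) = -5.2051 < 0, so the root lies in [-5.125, -4.75]
f(-4.9375) = 2.4495 > 0, so the root lies in [-5.125, -4.9375]

-5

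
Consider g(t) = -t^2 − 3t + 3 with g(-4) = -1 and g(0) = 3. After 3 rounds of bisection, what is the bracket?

[-4, -3.5]

g(-2) = 5 > 0, so the root lies in [-4, -2]
g(-3) = 3 > 0, so the root lies in [-4, -3]
g(-3.5) = 1.25 > 0, so the root lies in [-4, -3.5]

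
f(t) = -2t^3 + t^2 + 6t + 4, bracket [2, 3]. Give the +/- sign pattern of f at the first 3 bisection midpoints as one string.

--+

t = 2.5 gives f = -6, negative; keep [2, 2.5]
t = 2.25 gives f = -0.21875, negative; keep [2, 2.25]
t = 2.125 gives f = 2.074219, positive; keep [2.125, 2.25]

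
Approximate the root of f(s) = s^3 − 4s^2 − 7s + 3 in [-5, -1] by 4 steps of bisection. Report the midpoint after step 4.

-1.75

s = -3 gives f = -39, negative; keep [-3, -1]
s = -2 gives f = -7, negative; keep [-2, -1]
s = -1.5 gives f = 1.125, positive; keep [-2, -1.5]
s = -1.75 gives f = -2.3594, negative; keep [-1.75, -1.5]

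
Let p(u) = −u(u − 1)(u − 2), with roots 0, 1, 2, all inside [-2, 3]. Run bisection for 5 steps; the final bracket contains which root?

0

m = 0.5, p(m) = -0.375 (−); new bracket [-2, 0.5]
m = -0.75, p(m) = 3.609375 (+); new bracket [-0.75, 0.5]
m = -0.125, p(m) = 0.298828 (+); new bracket [-0.125, 0.5]
m = 0.1875, p(m) = -0.2761 (−); new bracket [-0.125, 0.1875]
m = 0.03125, p(m) = -0.0596 (−); new bracket [-0.125, 0.03125]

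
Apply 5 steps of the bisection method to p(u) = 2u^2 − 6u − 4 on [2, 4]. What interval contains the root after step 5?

[3.5, 3.5625]

midpoint 3: p = -4 < 0 → [3, 4]
midpoint 3.5: p = -0.5 < 0 → [3.5, 4]
midpoint 3.75: p = 1.625 > 0 → [3.5, 3.75]
midpoint 3.625: p = 0.5312 > 0 → [3.5, 3.625]
midpoint 3.5625: p = 0.0078 > 0 → [3.5, 3.5625]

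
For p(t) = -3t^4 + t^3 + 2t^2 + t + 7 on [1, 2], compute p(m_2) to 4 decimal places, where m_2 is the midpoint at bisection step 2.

p(1.5) = 1.1875 > 0, so the root lies in [1.5, 2]
p(1.75) = -7.902344 < 0, so the root lies in [1.5, 1.75]

-7.9023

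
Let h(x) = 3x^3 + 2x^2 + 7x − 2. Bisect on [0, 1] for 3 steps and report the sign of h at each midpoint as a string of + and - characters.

midpoint 0.5: h = 2.375 > 0 → [0, 0.5]
midpoint 0.25: h = -0.078125 < 0 → [0.25, 0.5]
midpoint 0.375: h = 1.064453 > 0 → [0.25, 0.375]

+-+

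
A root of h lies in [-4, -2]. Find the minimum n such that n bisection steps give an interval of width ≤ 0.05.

6

Width after n steps is 2/2^n. Need 2^n ≥ 2/0.05 = 40.
2^5 = 32 < 40 ≤ 2^6 = 64, so n = 6.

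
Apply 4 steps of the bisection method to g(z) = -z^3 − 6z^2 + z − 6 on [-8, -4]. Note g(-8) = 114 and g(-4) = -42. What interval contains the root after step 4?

z = -6 gives g = -12, negative; keep [-8, -6]
z = -7 gives g = 36, positive; keep [-7, -6]
z = -6.5 gives g = 8.625, positive; keep [-6.5, -6]
z = -6.25 gives g = -2.4844, negative; keep [-6.5, -6.25]

[-6.5, -6.25]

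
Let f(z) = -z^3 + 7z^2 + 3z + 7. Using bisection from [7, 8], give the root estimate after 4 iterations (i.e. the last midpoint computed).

7.5625

midpoint 7.5: f = 1.375 > 0 → [7.5, 8]
midpoint 7.75: f = -14.796875 < 0 → [7.5, 7.75]
midpoint 7.625: f = -6.462891 < 0 → [7.5, 7.625]
midpoint 7.5625: f = -2.4827 < 0 → [7.5, 7.5625]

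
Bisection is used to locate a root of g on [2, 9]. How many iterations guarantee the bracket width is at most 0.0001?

Width after n steps is 7/2^n. Need 2^n ≥ 7/0.0001 = 70000.
2^16 = 65536 < 70000 ≤ 2^17 = 131072, so n = 17.

17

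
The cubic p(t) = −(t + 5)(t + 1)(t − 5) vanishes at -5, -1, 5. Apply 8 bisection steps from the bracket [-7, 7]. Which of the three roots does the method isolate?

m = 0, p(m) = 25 (+); new bracket [0, 7]
m = 3.5, p(m) = 57.375 (+); new bracket [3.5, 7]
m = 5.25, p(m) = -16.015625 (−); new bracket [3.5, 5.25]
m = 4.375, p(m) = 31.4941 (+); new bracket [4.375, 5.25]
m = 4.8125, p(m) = 10.6941 (+); new bracket [4.8125, 5.25]
m = 5.03125, p(m) = -1.8907 (−); new bracket [4.8125, 5.03125]
m = 4.921875, p(m) = 4.5903 (+); new bracket [4.921875, 5.03125]
m = 4.9765625, p(m) = 1.3975 (+); new bracket [4.9765625, 5.03125]

5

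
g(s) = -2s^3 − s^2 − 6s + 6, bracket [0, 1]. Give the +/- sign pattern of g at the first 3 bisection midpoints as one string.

++-

s = 0.5 gives g = 2.5, positive; keep [0.5, 1]
s = 0.75 gives g = 0.09375, positive; keep [0.75, 1]
s = 0.875 gives g = -1.355469, negative; keep [0.75, 0.875]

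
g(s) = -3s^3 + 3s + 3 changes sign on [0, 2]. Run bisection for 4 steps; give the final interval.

[1.25, 1.375]

g(1) = 3 > 0, so the root lies in [1, 2]
g(1.5) = -2.625 < 0, so the root lies in [1, 1.5]
g(1.25) = 0.890625 > 0, so the root lies in [1.25, 1.5]
g(1.375) = -0.6738 < 0, so the root lies in [1.25, 1.375]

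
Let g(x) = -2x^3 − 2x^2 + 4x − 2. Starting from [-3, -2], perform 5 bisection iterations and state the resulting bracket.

[-2.15625, -2.125]

m = -2.5, g(m) = 6.75 (+); new bracket [-2.5, -2]
m = -2.25, g(m) = 1.65625 (+); new bracket [-2.25, -2]
m = -2.125, g(m) = -0.339844 (−); new bracket [-2.25, -2.125]
m = -2.1875, g(m) = 0.6147 (+); new bracket [-2.1875, -2.125]
m = -2.15625, g(m) = 0.1268 (+); new bracket [-2.15625, -2.125]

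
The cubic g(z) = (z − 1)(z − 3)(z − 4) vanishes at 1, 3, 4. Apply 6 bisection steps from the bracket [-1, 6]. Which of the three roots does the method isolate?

z = 2.5 gives g = 1.125, positive; keep [-1, 2.5]
z = 0.75 gives g = -1.828125, negative; keep [0.75, 2.5]
z = 1.625 gives g = 2.041016, positive; keep [0.75, 1.625]
z = 1.1875 gives g = 0.9558, positive; keep [0.75, 1.1875]
z = 0.96875 gives g = -0.1924, negative; keep [0.96875, 1.1875]
z = 1.078125 gives g = 0.4387, positive; keep [0.96875, 1.078125]

1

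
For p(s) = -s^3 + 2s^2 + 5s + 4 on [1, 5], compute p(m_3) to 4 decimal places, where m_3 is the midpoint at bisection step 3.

s = 3 gives p = 10, positive; keep [3, 5]
s = 4 gives p = -8, negative; keep [3, 4]
s = 3.5 gives p = 3.125, positive; keep [3.5, 4]

3.1250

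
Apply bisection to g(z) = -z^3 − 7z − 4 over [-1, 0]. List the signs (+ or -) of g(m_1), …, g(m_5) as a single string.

g(-0.5) = -0.375 < 0, so the root lies in [-1, -0.5]
g(-0.75) = 1.671875 > 0, so the root lies in [-0.75, -0.5]
g(-0.625) = 0.619141 > 0, so the root lies in [-0.625, -0.5]
g(-0.5625) = 0.1155 > 0, so the root lies in [-0.5625, -0.5]
g(-0.53125) = -0.1313 < 0, so the root lies in [-0.5625, -0.53125]

-+++-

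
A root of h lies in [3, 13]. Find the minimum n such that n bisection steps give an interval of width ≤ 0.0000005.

25

Width after n steps is 10/2^n. Need 2^n ≥ 10/0.0000005 = 20000000.
2^24 = 16777216 < 20000000 ≤ 2^25 = 33554432, so n = 25.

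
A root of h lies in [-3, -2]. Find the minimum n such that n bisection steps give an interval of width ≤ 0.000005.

18

Width after n steps is 1/2^n. Need 2^n ≥ 1/0.000005 = 200000.
2^17 = 131072 < 200000 ≤ 2^18 = 262144, so n = 18.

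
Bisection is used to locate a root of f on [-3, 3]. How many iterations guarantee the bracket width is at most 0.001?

13

Width after n steps is 6/2^n. Need 2^n ≥ 6/0.001 = 6000.
2^12 = 4096 < 6000 ≤ 2^13 = 8192, so n = 13.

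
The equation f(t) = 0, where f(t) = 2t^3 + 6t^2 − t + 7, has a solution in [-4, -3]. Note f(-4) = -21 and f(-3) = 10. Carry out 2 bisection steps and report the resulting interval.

[-3.5, -3.25]

f(-3.5) = -1.75 < 0, so the root lies in [-3.5, -3]
f(-3.25) = 4.96875 > 0, so the root lies in [-3.5, -3.25]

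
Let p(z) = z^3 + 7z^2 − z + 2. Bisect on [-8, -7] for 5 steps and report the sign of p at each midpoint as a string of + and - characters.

--+-+

midpoint -7.5: p = -18.625 < 0 → [-7.5, -7]
midpoint -7.25: p = -3.890625 < 0 → [-7.25, -7]
midpoint -7.125: p = 2.779297 > 0 → [-7.25, -7.125]
midpoint -7.1875: p = -0.4988 < 0 → [-7.1875, -7.125]
midpoint -7.15625: p = 1.1544 > 0 → [-7.1875, -7.15625]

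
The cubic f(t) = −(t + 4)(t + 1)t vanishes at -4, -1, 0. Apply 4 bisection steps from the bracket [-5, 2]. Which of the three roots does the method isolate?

f(-1.5) = -1.875 < 0, so the root lies in [-5, -1.5]
f(-3.25) = -5.484375 < 0, so the root lies in [-5, -3.25]
f(-4.125) = 1.611328 > 0, so the root lies in [-4.125, -3.25]
f(-3.6875) = -3.0969 < 0, so the root lies in [-4.125, -3.6875]

-4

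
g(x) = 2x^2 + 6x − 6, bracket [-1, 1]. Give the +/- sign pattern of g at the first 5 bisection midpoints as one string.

midpoint 0: g = -6 < 0 → [0, 1]
midpoint 0.5: g = -2.5 < 0 → [0.5, 1]
midpoint 0.75: g = -0.375 < 0 → [0.75, 1]
midpoint 0.875: g = 0.7812 > 0 → [0.75, 0.875]
midpoint 0.8125: g = 0.1953 > 0 → [0.75, 0.8125]

---++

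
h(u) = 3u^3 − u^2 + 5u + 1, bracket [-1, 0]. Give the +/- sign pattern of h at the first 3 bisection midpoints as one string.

u = -0.5 gives h = -2.125, negative; keep [-0.5, 0]
u = -0.25 gives h = -0.359375, negative; keep [-0.25, 0]
u = -0.125 gives h = 0.353516, positive; keep [-0.25, -0.125]

--+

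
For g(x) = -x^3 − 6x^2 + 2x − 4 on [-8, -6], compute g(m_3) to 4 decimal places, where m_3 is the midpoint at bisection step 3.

-6.7344

m = -7, g(m) = 31 (+); new bracket [-7, -6]
m = -6.5, g(m) = 4.125 (+); new bracket [-6.5, -6]
m = -6.25, g(m) = -6.734375 (−); new bracket [-6.5, -6.25]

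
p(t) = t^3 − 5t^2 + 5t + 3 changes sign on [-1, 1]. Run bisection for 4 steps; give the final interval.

[-0.5, -0.375]

midpoint 0: p = 3 > 0 → [-1, 0]
midpoint -0.5: p = -0.875 < 0 → [-0.5, 0]
midpoint -0.25: p = 1.421875 > 0 → [-0.5, -0.25]
midpoint -0.375: p = 0.3691 > 0 → [-0.5, -0.375]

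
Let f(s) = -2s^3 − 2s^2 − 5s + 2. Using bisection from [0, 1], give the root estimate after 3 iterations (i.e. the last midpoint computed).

m = 0.5, f(m) = -1.25 (−); new bracket [0, 0.5]
m = 0.25, f(m) = 0.59375 (+); new bracket [0.25, 0.5]
m = 0.375, f(m) = -0.261719 (−); new bracket [0.25, 0.375]

0.375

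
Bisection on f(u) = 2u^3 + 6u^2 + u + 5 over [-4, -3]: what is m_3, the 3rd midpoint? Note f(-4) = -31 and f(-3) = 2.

-3.125

midpoint -3.5: f = -10.75 < 0 → [-3.5, -3]
midpoint -3.25: f = -3.53125 < 0 → [-3.25, -3]
midpoint -3.125: f = -0.566406 < 0 → [-3.125, -3]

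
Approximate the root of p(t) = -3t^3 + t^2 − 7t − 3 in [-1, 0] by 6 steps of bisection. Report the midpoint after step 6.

-0.390625

t = -0.5 gives p = 1.125, positive; keep [-0.5, 0]
t = -0.25 gives p = -1.140625, negative; keep [-0.5, -0.25]
t = -0.375 gives p = -0.076172, negative; keep [-0.5, -0.375]
t = -0.4375 gives p = 0.5051, positive; keep [-0.4375, -0.375]
t = -0.40625 gives p = 0.2099, positive; keep [-0.40625, -0.375]
t = -0.390625 gives p = 0.0658, positive; keep [-0.390625, -0.375]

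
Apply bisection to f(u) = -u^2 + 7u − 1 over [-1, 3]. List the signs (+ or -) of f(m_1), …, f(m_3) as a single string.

f(1) = 5 > 0, so the root lies in [-1, 1]
f(0) = -1 < 0, so the root lies in [0, 1]
f(0.5) = 2.25 > 0, so the root lies in [0, 0.5]

+-+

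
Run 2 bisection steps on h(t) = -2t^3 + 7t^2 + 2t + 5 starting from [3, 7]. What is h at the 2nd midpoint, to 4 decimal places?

midpoint 5: h = -60 < 0 → [3, 5]
midpoint 4: h = -3 < 0 → [3, 4]

-3.0000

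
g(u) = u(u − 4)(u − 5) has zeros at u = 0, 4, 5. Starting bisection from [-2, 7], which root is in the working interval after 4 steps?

m = 2.5, g(m) = 9.375 (+); new bracket [-2, 2.5]
m = 0.25, g(m) = 4.453125 (+); new bracket [-2, 0.25]
m = -0.875, g(m) = -25.060547 (−); new bracket [-0.875, 0.25]
m = -0.3125, g(m) = -7.1594 (−); new bracket [-0.3125, 0.25]

0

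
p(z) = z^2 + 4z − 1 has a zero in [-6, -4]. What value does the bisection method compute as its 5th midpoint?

m = -5, p(m) = 4 (+); new bracket [-5, -4]
m = -4.5, p(m) = 1.25 (+); new bracket [-4.5, -4]
m = -4.25, p(m) = 0.0625 (+); new bracket [-4.25, -4]
m = -4.125, p(m) = -0.4844 (−); new bracket [-4.25, -4.125]
m = -4.1875, p(m) = -0.2148 (−); new bracket [-4.25, -4.1875]

-4.1875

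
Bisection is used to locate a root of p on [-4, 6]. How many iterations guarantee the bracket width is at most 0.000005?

21

Width after n steps is 10/2^n. Need 2^n ≥ 10/0.000005 = 2000000.
2^20 = 1048576 < 2000000 ≤ 2^21 = 2097152, so n = 21.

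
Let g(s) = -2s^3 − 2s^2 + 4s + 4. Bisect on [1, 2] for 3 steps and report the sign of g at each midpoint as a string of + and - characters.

-++

m = 1.5, g(m) = -1.25 (−); new bracket [1, 1.5]
m = 1.25, g(m) = 1.96875 (+); new bracket [1.25, 1.5]
m = 1.375, g(m) = 0.519531 (+); new bracket [1.375, 1.5]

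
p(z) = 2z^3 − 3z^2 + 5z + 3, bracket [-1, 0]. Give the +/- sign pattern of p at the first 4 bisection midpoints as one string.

-+++

midpoint -0.5: p = -0.5 < 0 → [-0.5, 0]
midpoint -0.25: p = 1.53125 > 0 → [-0.5, -0.25]
midpoint -0.375: p = 0.597656 > 0 → [-0.5, -0.375]
midpoint -0.4375: p = 0.0708 > 0 → [-0.5, -0.4375]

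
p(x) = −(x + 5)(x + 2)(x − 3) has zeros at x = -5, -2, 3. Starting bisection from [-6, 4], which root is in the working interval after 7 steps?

3

p(-1) = 16 > 0, so the root lies in [-1, 4]
p(1.5) = 34.125 > 0, so the root lies in [1.5, 4]
p(2.75) = 9.203125 > 0, so the root lies in [2.75, 4]
p(3.375) = -16.8809 < 0, so the root lies in [2.75, 3.375]
p(3.0625) = -2.551 < 0, so the root lies in [2.75, 3.0625]
p(2.90625) = 3.6366 > 0, so the root lies in [2.90625, 3.0625]
p(2.984375) = 0.6218 > 0, so the root lies in [2.984375, 3.0625]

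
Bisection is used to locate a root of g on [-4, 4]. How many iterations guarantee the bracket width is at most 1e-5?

Width after n steps is 8/2^n. Need 2^n ≥ 8/1e-5 = 800000.
2^19 = 524288 < 800000 ≤ 2^20 = 1048576, so n = 20.

20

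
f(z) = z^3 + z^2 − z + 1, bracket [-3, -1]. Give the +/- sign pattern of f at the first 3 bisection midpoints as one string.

-++

f(-2) = -1 < 0, so the root lies in [-2, -1]
f(-1.5) = 1.375 > 0, so the root lies in [-2, -1.5]
f(-1.75) = 0.453125 > 0, so the root lies in [-2, -1.75]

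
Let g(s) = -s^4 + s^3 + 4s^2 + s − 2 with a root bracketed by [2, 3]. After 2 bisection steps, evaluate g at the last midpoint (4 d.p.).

-5.3945

m = 2.5, g(m) = 2.0625 (+); new bracket [2.5, 3]
m = 2.75, g(m) = -5.394531 (−); new bracket [2.5, 2.75]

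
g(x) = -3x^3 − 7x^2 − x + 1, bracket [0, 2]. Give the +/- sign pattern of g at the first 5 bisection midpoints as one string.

--+--

x = 1 gives g = -10, negative; keep [0, 1]
x = 0.5 gives g = -1.625, negative; keep [0, 0.5]
x = 0.25 gives g = 0.265625, positive; keep [0.25, 0.5]
x = 0.375 gives g = -0.5176, negative; keep [0.25, 0.375]
x = 0.3125 gives g = -0.0876, negative; keep [0.25, 0.3125]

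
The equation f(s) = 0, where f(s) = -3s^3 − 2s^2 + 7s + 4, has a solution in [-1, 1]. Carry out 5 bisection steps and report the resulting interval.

s = 0 gives f = 4, positive; keep [-1, 0]
s = -0.5 gives f = 0.375, positive; keep [-1, -0.5]
s = -0.75 gives f = -1.109375, negative; keep [-0.75, -0.5]
s = -0.625 gives f = -0.4238, negative; keep [-0.625, -0.5]
s = -0.5625 gives f = -0.0364, negative; keep [-0.5625, -0.5]

[-0.5625, -0.5]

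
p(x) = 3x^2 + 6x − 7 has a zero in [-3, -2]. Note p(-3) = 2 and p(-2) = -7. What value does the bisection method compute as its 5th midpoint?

p(-2.5) = -3.25 < 0, so the root lies in [-3, -2.5]
p(-2.75) = -0.8125 < 0, so the root lies in [-3, -2.75]
p(-2.875) = 0.546875 > 0, so the root lies in [-2.875, -2.75]
p(-2.8125) = -0.1445 < 0, so the root lies in [-2.875, -2.8125]
p(-2.84375) = 0.1982 > 0, so the root lies in [-2.84375, -2.8125]

-2.84375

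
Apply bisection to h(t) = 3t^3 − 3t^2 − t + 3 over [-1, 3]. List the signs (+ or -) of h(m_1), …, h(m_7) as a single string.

h(1) = 2 > 0, so the root lies in [-1, 1]
h(0) = 3 > 0, so the root lies in [-1, 0]
h(-0.5) = 2.375 > 0, so the root lies in [-1, -0.5]
h(-0.75) = 0.7969 > 0, so the root lies in [-1, -0.75]
h(-0.875) = -0.4316 < 0, so the root lies in [-0.875, -0.75]
h(-0.8125) = 0.2229 > 0, so the root lies in [-0.875, -0.8125]
h(-0.84375) = -0.094 < 0, so the root lies in [-0.84375, -0.8125]

++++-+-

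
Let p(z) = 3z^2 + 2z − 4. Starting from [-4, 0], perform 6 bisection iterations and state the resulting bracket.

midpoint -2: p = 4 > 0 → [-2, 0]
midpoint -1: p = -3 < 0 → [-2, -1]
midpoint -1.5: p = -0.25 < 0 → [-2, -1.5]
midpoint -1.75: p = 1.6875 > 0 → [-1.75, -1.5]
midpoint -1.625: p = 0.6719 > 0 → [-1.625, -1.5]
midpoint -1.5625: p = 0.1992 > 0 → [-1.5625, -1.5]

[-1.5625, -1.5]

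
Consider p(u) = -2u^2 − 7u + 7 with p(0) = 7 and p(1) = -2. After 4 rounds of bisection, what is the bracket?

midpoint 0.5: p = 3 > 0 → [0.5, 1]
midpoint 0.75: p = 0.625 > 0 → [0.75, 1]
midpoint 0.875: p = -0.65625 < 0 → [0.75, 0.875]
midpoint 0.8125: p = -0.0078 < 0 → [0.75, 0.8125]

[0.75, 0.8125]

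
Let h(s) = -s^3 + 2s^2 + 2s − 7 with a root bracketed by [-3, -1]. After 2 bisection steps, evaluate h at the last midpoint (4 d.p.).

-2.1250

midpoint -2: h = 5 > 0 → [-2, -1]
midpoint -1.5: h = -2.125 < 0 → [-2, -1.5]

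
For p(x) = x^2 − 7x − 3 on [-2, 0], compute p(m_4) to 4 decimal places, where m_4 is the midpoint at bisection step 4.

midpoint -1: p = 5 > 0 → [-1, 0]
midpoint -0.5: p = 0.75 > 0 → [-0.5, 0]
midpoint -0.25: p = -1.1875 < 0 → [-0.5, -0.25]
midpoint -0.375: p = -0.2344 < 0 → [-0.5, -0.375]

-0.2344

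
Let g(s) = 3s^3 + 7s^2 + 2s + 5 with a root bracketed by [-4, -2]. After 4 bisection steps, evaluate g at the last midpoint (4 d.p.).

g(-3) = -19 < 0, so the root lies in [-3, -2]
g(-2.5) = -3.125 < 0, so the root lies in [-2.5, -2]
g(-2.25) = 1.765625 > 0, so the root lies in [-2.5, -2.25]
g(-2.375) = -0.4551 < 0, so the root lies in [-2.375, -2.25]

-0.4551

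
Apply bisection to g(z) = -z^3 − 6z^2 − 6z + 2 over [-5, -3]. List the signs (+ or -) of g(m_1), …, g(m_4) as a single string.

--++

midpoint -4: g = -6 < 0 → [-5, -4]
midpoint -4.5: g = -1.375 < 0 → [-5, -4.5]
midpoint -4.75: g = 2.296875 > 0 → [-4.75, -4.5]
midpoint -4.625: g = 0.3379 > 0 → [-4.625, -4.5]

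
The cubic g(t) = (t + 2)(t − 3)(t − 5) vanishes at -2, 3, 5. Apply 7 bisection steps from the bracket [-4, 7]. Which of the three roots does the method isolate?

m = 1.5, g(m) = 18.375 (+); new bracket [-4, 1.5]
m = -1.25, g(m) = 19.921875 (+); new bracket [-4, -1.25]
m = -2.625, g(m) = -26.806641 (−); new bracket [-2.625, -1.25]
m = -1.9375, g(m) = 2.1409 (+); new bracket [-2.625, -1.9375]
m = -2.28125, g(m) = -10.8152 (−); new bracket [-2.28125, -1.9375]
m = -2.109375, g(m) = -3.973 (−); new bracket [-2.109375, -1.9375]
m = -2.0234375, g(m) = -0.8269 (−); new bracket [-2.0234375, -1.9375]

-2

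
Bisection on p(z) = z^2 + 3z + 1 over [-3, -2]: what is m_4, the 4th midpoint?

-2.5625

m = -2.5, p(m) = -0.25 (−); new bracket [-3, -2.5]
m = -2.75, p(m) = 0.3125 (+); new bracket [-2.75, -2.5]
m = -2.625, p(m) = 0.015625 (+); new bracket [-2.625, -2.5]
m = -2.5625, p(m) = -0.1211 (−); new bracket [-2.625, -2.5625]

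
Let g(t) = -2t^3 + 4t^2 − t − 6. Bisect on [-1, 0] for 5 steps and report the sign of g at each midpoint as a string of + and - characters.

m = -0.5, g(m) = -4.25 (−); new bracket [-1, -0.5]
m = -0.75, g(m) = -2.15625 (−); new bracket [-1, -0.75]
m = -0.875, g(m) = -0.722656 (−); new bracket [-1, -0.875]
m = -0.9375, g(m) = 0.1011 (+); new bracket [-0.9375, -0.875]
m = -0.90625, g(m) = -0.32 (−); new bracket [-0.9375, -0.90625]

---+-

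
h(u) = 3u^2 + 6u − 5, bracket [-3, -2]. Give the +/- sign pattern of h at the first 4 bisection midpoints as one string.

-+-+

h(-2.5) = -1.25 < 0, so the root lies in [-3, -2.5]
h(-2.75) = 1.1875 > 0, so the root lies in [-2.75, -2.5]
h(-2.625) = -0.078125 < 0, so the root lies in [-2.75, -2.625]
h(-2.6875) = 0.543 > 0, so the root lies in [-2.6875, -2.625]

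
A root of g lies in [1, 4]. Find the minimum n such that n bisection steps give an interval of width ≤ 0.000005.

20

Width after n steps is 3/2^n. Need 2^n ≥ 3/0.000005 = 600000.
2^19 = 524288 < 600000 ≤ 2^20 = 1048576, so n = 20.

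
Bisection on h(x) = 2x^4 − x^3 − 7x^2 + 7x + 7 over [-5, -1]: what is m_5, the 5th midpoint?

-1.875

m = -3, h(m) = 112 (+); new bracket [-3, -1]
m = -2, h(m) = 5 (+); new bracket [-2, -1]
m = -1.5, h(m) = -5.75 (−); new bracket [-2, -1.5]
m = -1.75, h(m) = -2.5703 (−); new bracket [-2, -1.75]
m = -1.875, h(m) = 0.5767 (+); new bracket [-1.875, -1.75]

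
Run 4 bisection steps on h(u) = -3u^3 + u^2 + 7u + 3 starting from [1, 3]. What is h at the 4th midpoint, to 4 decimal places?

-0.1348

h(2) = -3 < 0, so the root lies in [1, 2]
h(1.5) = 5.625 > 0, so the root lies in [1.5, 2]
h(1.75) = 2.234375 > 0, so the root lies in [1.75, 2]
h(1.875) = -0.1348 < 0, so the root lies in [1.75, 1.875]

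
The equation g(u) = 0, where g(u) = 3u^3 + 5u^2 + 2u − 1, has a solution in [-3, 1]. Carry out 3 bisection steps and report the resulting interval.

m = -1, g(m) = -1 (−); new bracket [-1, 1]
m = 0, g(m) = -1 (−); new bracket [0, 1]
m = 0.5, g(m) = 1.625 (+); new bracket [0, 0.5]

[0, 0.5]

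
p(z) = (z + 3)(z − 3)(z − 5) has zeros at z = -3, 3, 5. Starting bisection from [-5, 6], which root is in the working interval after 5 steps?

m = 0.5, p(m) = 39.375 (+); new bracket [-5, 0.5]
m = -2.25, p(m) = 28.546875 (+); new bracket [-5, -2.25]
m = -3.625, p(m) = -35.712891 (−); new bracket [-3.625, -2.25]
m = -2.9375, p(m) = 2.9456 (+); new bracket [-3.625, -2.9375]
m = -3.28125, p(m) = -14.6297 (−); new bracket [-3.28125, -2.9375]

-3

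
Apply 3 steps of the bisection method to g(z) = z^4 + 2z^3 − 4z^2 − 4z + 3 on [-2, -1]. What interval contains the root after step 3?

z = -1.5 gives g = -1.6875, negative; keep [-1.5, -1]
z = -1.25 gives g = 0.285156, positive; keep [-1.5, -1.25]
z = -1.375 gives g = -0.687256, negative; keep [-1.375, -1.25]

[-1.375, -1.25]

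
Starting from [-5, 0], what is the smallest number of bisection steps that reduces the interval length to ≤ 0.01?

9

Width after n steps is 5/2^n. Need 2^n ≥ 5/0.01 = 500.
2^8 = 256 < 500 ≤ 2^9 = 512, so n = 9.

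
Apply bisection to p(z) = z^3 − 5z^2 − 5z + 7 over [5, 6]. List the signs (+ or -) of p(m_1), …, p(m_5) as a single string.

m = 5.5, p(m) = -5.375 (−); new bracket [5.5, 6]
m = 5.75, p(m) = 3.046875 (+); new bracket [5.5, 5.75]
m = 5.625, p(m) = -1.349609 (−); new bracket [5.625, 5.75]
m = 5.6875, p(m) = 0.8015 (+); new bracket [5.625, 5.6875]
m = 5.65625, p(m) = -0.2857 (−); new bracket [5.65625, 5.6875]

-+-+-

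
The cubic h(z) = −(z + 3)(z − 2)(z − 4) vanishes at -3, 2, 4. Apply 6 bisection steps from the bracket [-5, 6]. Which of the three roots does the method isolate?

-3

midpoint 0.5: h = -18.375 < 0 → [-5, 0.5]
midpoint -2.25: h = -19.921875 < 0 → [-5, -2.25]
midpoint -3.625: h = 26.806641 > 0 → [-3.625, -2.25]
midpoint -2.9375: h = -2.1409 < 0 → [-3.625, -2.9375]
midpoint -3.28125: h = 10.8152 > 0 → [-3.28125, -2.9375]
midpoint -3.109375: h = 3.973 > 0 → [-3.109375, -2.9375]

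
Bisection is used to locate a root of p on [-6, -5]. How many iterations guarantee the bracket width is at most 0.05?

Width after n steps is 1/2^n. Need 2^n ≥ 1/0.05 = 20.
2^4 = 16 < 20 ≤ 2^5 = 32, so n = 5.

5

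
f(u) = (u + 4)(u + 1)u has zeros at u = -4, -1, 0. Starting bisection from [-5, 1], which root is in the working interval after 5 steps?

midpoint -2: f = 4 > 0 → [-5, -2]
midpoint -3.5: f = 4.375 > 0 → [-5, -3.5]
midpoint -4.25: f = -3.453125 < 0 → [-4.25, -3.5]
midpoint -3.875: f = 1.3926 > 0 → [-4.25, -3.875]
midpoint -4.0625: f = -0.7776 < 0 → [-4.0625, -3.875]

-4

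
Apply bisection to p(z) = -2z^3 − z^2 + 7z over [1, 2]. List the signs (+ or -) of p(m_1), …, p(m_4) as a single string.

+-+-

z = 1.5 gives p = 1.5, positive; keep [1.5, 2]
z = 1.75 gives p = -1.53125, negative; keep [1.5, 1.75]
z = 1.625 gives p = 0.152344, positive; keep [1.625, 1.75]
z = 1.6875 gives p = -0.646, negative; keep [1.625, 1.6875]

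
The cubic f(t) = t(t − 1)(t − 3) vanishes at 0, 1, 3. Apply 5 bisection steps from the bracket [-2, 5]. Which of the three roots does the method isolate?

t = 1.5 gives f = -1.125, negative; keep [1.5, 5]
t = 3.25 gives f = 1.828125, positive; keep [1.5, 3.25]
t = 2.375 gives f = -2.041016, negative; keep [2.375, 3.25]
t = 2.8125 gives f = -0.9558, negative; keep [2.8125, 3.25]
t = 3.03125 gives f = 0.1924, positive; keep [2.8125, 3.03125]

3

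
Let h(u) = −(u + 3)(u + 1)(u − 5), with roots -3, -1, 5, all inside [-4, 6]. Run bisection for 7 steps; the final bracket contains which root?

h(1) = 32 > 0, so the root lies in [1, 6]
h(3.5) = 43.875 > 0, so the root lies in [3.5, 6]
h(4.75) = 11.140625 > 0, so the root lies in [4.75, 6]
h(5.375) = -20.0215 < 0, so the root lies in [4.75, 5.375]
h(5.0625) = -3.0549 < 0, so the root lies in [4.75, 5.0625]
h(4.90625) = 4.3778 > 0, so the root lies in [4.90625, 5.0625]
h(4.984375) = 0.7466 > 0, so the root lies in [4.984375, 5.0625]

5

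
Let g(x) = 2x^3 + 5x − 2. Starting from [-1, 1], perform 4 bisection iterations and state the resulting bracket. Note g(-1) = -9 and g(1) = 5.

midpoint 0: g = -2 < 0 → [0, 1]
midpoint 0.5: g = 0.75 > 0 → [0, 0.5]
midpoint 0.25: g = -0.71875 < 0 → [0.25, 0.5]
midpoint 0.375: g = -0.0195 < 0 → [0.375, 0.5]

[0.375, 0.5]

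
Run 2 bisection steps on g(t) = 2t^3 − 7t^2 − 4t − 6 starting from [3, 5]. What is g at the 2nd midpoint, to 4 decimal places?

m = 4, g(m) = -6 (−); new bracket [4, 5]
m = 4.5, g(m) = 16.5 (+); new bracket [4, 4.5]

16.5000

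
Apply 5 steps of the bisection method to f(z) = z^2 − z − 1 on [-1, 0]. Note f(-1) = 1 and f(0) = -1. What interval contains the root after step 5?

[-0.625, -0.59375]

z = -0.5 gives f = -0.25, negative; keep [-1, -0.5]
z = -0.75 gives f = 0.3125, positive; keep [-0.75, -0.5]
z = -0.625 gives f = 0.015625, positive; keep [-0.625, -0.5]
z = -0.5625 gives f = -0.1211, negative; keep [-0.625, -0.5625]
z = -0.59375 gives f = -0.0537, negative; keep [-0.625, -0.59375]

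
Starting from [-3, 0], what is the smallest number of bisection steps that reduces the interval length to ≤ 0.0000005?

Width after n steps is 3/2^n. Need 2^n ≥ 3/0.0000005 = 6000000.
2^22 = 4194304 < 6000000 ≤ 2^23 = 8388608, so n = 23.

23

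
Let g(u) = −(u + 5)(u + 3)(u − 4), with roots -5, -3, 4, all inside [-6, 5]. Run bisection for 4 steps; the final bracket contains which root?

4

midpoint -0.5: g = 50.625 > 0 → [-0.5, 5]
midpoint 2.25: g = 66.609375 > 0 → [2.25, 5]
midpoint 3.625: g = 21.427734 > 0 → [3.625, 5]
midpoint 4.3125: g = -21.2805 < 0 → [3.625, 4.3125]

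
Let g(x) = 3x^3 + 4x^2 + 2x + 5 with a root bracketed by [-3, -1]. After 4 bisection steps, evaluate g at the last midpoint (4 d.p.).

-0.5605

midpoint -2: g = -7 < 0 → [-2, -1]
midpoint -1.5: g = 0.875 > 0 → [-2, -1.5]
midpoint -1.75: g = -2.328125 < 0 → [-1.75, -1.5]
midpoint -1.625: g = -0.5605 < 0 → [-1.625, -1.5]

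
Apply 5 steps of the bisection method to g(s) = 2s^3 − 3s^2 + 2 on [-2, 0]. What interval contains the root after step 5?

[-0.6875, -0.625]

s = -1 gives g = -3, negative; keep [-1, 0]
s = -0.5 gives g = 1, positive; keep [-1, -0.5]
s = -0.75 gives g = -0.53125, negative; keep [-0.75, -0.5]
s = -0.625 gives g = 0.3398, positive; keep [-0.75, -0.625]
s = -0.6875 gives g = -0.0679, negative; keep [-0.6875, -0.625]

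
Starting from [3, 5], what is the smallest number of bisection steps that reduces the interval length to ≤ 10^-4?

15

Width after n steps is 2/2^n. Need 2^n ≥ 2/10^-4 = 20000.
2^14 = 16384 < 20000 ≤ 2^15 = 32768, so n = 15.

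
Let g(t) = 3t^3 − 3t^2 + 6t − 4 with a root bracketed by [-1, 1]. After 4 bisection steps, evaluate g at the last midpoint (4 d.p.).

-0.6895

t = 0 gives g = -4, negative; keep [0, 1]
t = 0.5 gives g = -1.375, negative; keep [0.5, 1]
t = 0.75 gives g = 0.078125, positive; keep [0.5, 0.75]
t = 0.625 gives g = -0.6895, negative; keep [0.625, 0.75]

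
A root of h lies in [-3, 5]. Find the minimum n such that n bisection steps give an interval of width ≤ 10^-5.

20

Width after n steps is 8/2^n. Need 2^n ≥ 8/10^-5 = 800000.
2^19 = 524288 < 800000 ≤ 2^20 = 1048576, so n = 20.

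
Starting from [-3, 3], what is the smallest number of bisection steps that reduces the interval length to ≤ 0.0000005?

Width after n steps is 6/2^n. Need 2^n ≥ 6/0.0000005 = 12000000.
2^23 = 8388608 < 12000000 ≤ 2^24 = 16777216, so n = 24.

24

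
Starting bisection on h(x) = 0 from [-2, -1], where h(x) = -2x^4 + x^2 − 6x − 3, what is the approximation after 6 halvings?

-1.359375

midpoint -1.5: h = -1.875 < 0 → [-1.5, -1]
midpoint -1.25: h = 1.179688 > 0 → [-1.5, -1.25]
midpoint -1.375: h = -0.008301 < 0 → [-1.375, -1.25]
midpoint -1.3125: h = 0.6626 > 0 → [-1.375, -1.3125]
midpoint -1.34375: h = 0.3473 > 0 → [-1.375, -1.34375]
midpoint -1.359375: h = 0.1747 > 0 → [-1.375, -1.359375]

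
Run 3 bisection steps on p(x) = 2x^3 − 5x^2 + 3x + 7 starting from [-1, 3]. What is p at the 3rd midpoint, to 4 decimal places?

x = 1 gives p = 7, positive; keep [-1, 1]
x = 0 gives p = 7, positive; keep [-1, 0]
x = -0.5 gives p = 4, positive; keep [-1, -0.5]

4.0000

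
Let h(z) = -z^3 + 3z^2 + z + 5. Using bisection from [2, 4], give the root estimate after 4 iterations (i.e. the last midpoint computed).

3.625

midpoint 3: h = 8 > 0 → [3, 4]
midpoint 3.5: h = 2.375 > 0 → [3.5, 4]
midpoint 3.75: h = -1.796875 < 0 → [3.5, 3.75]
midpoint 3.625: h = 0.4121 > 0 → [3.625, 3.75]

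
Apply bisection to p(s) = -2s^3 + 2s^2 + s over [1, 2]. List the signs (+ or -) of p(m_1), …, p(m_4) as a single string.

s = 1.5 gives p = -0.75, negative; keep [1, 1.5]
s = 1.25 gives p = 0.46875, positive; keep [1.25, 1.5]
s = 1.375 gives p = -0.042969, negative; keep [1.25, 1.375]
s = 1.3125 gives p = 0.2358, positive; keep [1.3125, 1.375]

-+-+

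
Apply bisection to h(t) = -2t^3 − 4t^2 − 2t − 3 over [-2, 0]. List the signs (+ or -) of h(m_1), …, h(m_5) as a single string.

midpoint -1: h = -3 < 0 → [-2, -1]
midpoint -1.5: h = -2.25 < 0 → [-2, -1.5]
midpoint -1.75: h = -1.03125 < 0 → [-2, -1.75]
midpoint -1.875: h = -0.1289 < 0 → [-2, -1.875]
midpoint -1.9375: h = 0.4058 > 0 → [-1.9375, -1.875]

----+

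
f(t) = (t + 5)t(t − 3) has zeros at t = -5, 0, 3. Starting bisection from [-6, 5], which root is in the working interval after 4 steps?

m = -0.5, f(m) = 7.875 (+); new bracket [-6, -0.5]
m = -3.25, f(m) = 35.546875 (+); new bracket [-6, -3.25]
m = -4.625, f(m) = 13.224609 (+); new bracket [-6, -4.625]
m = -5.3125, f(m) = -13.8 (−); new bracket [-5.3125, -4.625]

-5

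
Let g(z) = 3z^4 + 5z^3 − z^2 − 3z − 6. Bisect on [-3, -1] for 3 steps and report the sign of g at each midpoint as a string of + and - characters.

+--

z = -2 gives g = 4, positive; keep [-2, -1]
z = -1.5 gives g = -5.4375, negative; keep [-2, -1.5]
z = -1.75 gives g = -2.472656, negative; keep [-2, -1.75]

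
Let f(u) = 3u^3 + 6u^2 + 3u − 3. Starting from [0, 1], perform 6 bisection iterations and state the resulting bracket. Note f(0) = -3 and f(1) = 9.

[0.453125, 0.46875]

f(0.5) = 0.375 > 0, so the root lies in [0, 0.5]
f(0.25) = -1.828125 < 0, so the root lies in [0.25, 0.5]
f(0.375) = -0.873047 < 0, so the root lies in [0.375, 0.5]
f(0.4375) = -0.2878 < 0, so the root lies in [0.4375, 0.5]
f(0.46875) = 0.0336 > 0, so the root lies in [0.4375, 0.46875]
f(0.453125) = -0.1296 < 0, so the root lies in [0.453125, 0.46875]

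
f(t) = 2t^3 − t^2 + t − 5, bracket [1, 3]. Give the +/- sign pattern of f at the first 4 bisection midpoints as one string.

m = 2, f(m) = 9 (+); new bracket [1, 2]
m = 1.5, f(m) = 1 (+); new bracket [1, 1.5]
m = 1.25, f(m) = -1.40625 (−); new bracket [1.25, 1.5]
m = 1.375, f(m) = -0.3164 (−); new bracket [1.375, 1.5]

++--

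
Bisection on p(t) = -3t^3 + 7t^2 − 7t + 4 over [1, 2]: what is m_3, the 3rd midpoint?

m = 1.5, p(m) = -0.875 (−); new bracket [1, 1.5]
m = 1.25, p(m) = 0.328125 (+); new bracket [1.25, 1.5]
m = 1.375, p(m) = -0.189453 (−); new bracket [1.25, 1.375]

1.375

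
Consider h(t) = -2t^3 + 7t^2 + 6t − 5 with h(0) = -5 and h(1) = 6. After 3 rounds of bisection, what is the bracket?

[0.5, 0.625]

midpoint 0.5: h = -0.5 < 0 → [0.5, 1]
midpoint 0.75: h = 2.59375 > 0 → [0.5, 0.75]
midpoint 0.625: h = 0.996094 > 0 → [0.5, 0.625]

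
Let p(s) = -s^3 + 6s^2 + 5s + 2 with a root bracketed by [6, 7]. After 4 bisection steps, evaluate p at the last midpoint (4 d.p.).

-1.6458

p(6.5) = 13.375 > 0, so the root lies in [6.5, 7]
p(6.75) = 1.578125 > 0, so the root lies in [6.75, 7]
p(6.875) = -4.982422 < 0, so the root lies in [6.75, 6.875]
p(6.8125) = -1.6458 < 0, so the root lies in [6.75, 6.8125]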